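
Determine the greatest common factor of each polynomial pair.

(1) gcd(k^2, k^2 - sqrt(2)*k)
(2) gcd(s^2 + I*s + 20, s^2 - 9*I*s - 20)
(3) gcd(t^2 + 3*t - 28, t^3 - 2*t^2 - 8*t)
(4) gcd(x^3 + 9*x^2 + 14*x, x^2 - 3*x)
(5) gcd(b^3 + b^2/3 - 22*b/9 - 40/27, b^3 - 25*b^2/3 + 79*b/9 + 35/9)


(1) = k
(2) = s - 4*I
(3) = t - 4
(4) = gcd(x*(x + 2)*(x + 7), x*(x - 3)) = x
(5) = b - 5/3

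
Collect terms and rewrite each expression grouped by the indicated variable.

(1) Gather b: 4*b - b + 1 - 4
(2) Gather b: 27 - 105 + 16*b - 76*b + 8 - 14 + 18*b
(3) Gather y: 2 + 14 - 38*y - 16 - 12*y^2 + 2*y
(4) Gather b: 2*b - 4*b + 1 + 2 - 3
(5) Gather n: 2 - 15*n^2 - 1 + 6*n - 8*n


(1) = 3*b - 3
(2) = -42*b - 84
(3) = -12*y^2 - 36*y
(4) = -2*b
(5) = -15*n^2 - 2*n + 1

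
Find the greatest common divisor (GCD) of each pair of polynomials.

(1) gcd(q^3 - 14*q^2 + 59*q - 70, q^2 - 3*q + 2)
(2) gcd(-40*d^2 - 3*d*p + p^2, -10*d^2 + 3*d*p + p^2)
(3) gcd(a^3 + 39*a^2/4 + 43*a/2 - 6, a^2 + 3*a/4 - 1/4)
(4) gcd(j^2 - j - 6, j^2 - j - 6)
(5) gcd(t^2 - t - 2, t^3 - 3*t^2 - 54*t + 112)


(1) = q - 2
(2) = gcd((-8*d + p)*(5*d + p), (-2*d + p)*(5*d + p)) = 5*d + p
(3) = gcd((a - 1/4)*(a + 4)*(a + 6), (a - 1/4)*(a + 1)) = a - 1/4
(4) = gcd((j - 3)*(j + 2), (j - 3)*(j + 2)) = j^2 - j - 6
(5) = gcd((t - 2)*(t + 1), (t - 8)*(t - 2)*(t + 7)) = t - 2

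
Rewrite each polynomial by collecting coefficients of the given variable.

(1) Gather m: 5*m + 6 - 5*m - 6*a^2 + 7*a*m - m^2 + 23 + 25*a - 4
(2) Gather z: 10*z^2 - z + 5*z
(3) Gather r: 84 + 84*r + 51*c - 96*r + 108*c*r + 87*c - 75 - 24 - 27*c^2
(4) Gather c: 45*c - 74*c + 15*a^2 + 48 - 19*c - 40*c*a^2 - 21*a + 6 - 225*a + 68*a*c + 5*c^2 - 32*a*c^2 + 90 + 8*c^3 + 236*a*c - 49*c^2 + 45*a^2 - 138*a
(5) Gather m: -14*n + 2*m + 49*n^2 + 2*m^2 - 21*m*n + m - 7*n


(1) = -6*a^2 + 7*a*m + 25*a - m^2 + 25
(2) = 10*z^2 + 4*z
(3) = -27*c^2 + 138*c + r*(108*c - 12) - 15
(4) = 60*a^2 - 384*a + 8*c^3 + c^2*(-32*a - 44) + c*(-40*a^2 + 304*a - 48) + 144
(5) = 2*m^2 + m*(3 - 21*n) + 49*n^2 - 21*n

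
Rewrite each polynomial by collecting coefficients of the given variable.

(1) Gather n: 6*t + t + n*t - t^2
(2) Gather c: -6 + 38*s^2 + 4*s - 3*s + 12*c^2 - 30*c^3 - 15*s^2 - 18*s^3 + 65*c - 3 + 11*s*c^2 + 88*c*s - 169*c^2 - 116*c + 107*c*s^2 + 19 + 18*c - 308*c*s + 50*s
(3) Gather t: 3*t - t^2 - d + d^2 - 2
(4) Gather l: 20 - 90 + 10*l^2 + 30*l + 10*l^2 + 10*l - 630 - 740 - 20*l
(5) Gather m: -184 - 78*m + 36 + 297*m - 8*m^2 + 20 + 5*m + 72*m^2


(1) = n*t - t^2 + 7*t
(2) = -30*c^3 + c^2*(11*s - 157) + c*(107*s^2 - 220*s - 33) - 18*s^3 + 23*s^2 + 51*s + 10
(3) = d^2 - d - t^2 + 3*t - 2
(4) = 20*l^2 + 20*l - 1440
(5) = 64*m^2 + 224*m - 128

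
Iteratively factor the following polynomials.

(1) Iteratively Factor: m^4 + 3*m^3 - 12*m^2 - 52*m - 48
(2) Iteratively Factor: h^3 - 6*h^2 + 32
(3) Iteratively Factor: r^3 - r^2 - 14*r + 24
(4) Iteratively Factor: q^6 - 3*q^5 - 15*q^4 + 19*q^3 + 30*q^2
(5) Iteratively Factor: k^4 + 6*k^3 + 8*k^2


(1) = (m - 4)*(m^3 + 7*m^2 + 16*m + 12) = (m - 4)*(m + 2)*(m^2 + 5*m + 6) = (m - 4)*(m + 2)*(m + 3)*(m + 2)
(2) = (h + 2)*(h^2 - 8*h + 16) = (h - 4)*(h + 2)*(h - 4)
(3) = (r - 3)*(r^2 + 2*r - 8) = (r - 3)*(r + 4)*(r - 2)
(4) = (q + 3)*(q^5 - 6*q^4 + 3*q^3 + 10*q^2) = (q - 2)*(q + 3)*(q^4 - 4*q^3 - 5*q^2) = q*(q - 2)*(q + 3)*(q^3 - 4*q^2 - 5*q) = q^2*(q - 2)*(q + 3)*(q^2 - 4*q - 5) = q^2*(q - 5)*(q - 2)*(q + 3)*(q + 1)
(5) = (k)*(k^3 + 6*k^2 + 8*k) = k*(k + 2)*(k^2 + 4*k) = k*(k + 2)*(k + 4)*(k)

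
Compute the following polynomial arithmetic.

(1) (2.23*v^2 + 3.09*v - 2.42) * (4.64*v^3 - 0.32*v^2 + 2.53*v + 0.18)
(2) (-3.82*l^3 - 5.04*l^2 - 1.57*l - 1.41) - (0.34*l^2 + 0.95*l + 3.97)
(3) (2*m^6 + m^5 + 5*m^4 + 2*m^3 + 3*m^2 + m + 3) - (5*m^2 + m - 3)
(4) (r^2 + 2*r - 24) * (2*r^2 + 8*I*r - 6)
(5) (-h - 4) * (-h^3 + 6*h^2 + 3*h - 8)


(1) = 10.3472*v^5 + 13.624*v^4 - 6.5757*v^3 + 8.9935*v^2 - 5.5664*v - 0.4356
(2) = -3.82*l^3 - 5.38*l^2 - 2.52*l - 5.38
(3) = 2*m^6 + m^5 + 5*m^4 + 2*m^3 - 2*m^2 + 6
(4) = 2*r^4 + 4*r^3 + 8*I*r^3 - 54*r^2 + 16*I*r^2 - 12*r - 192*I*r + 144
(5) = h^4 - 2*h^3 - 27*h^2 - 4*h + 32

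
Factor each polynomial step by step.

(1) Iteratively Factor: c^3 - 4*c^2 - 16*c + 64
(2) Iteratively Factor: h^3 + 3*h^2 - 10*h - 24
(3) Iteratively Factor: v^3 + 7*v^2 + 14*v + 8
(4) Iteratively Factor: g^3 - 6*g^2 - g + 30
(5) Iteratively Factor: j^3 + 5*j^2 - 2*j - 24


(1) = (c - 4)*(c^2 - 16) = (c - 4)*(c + 4)*(c - 4)
(2) = (h + 4)*(h^2 - h - 6) = (h - 3)*(h + 4)*(h + 2)
(3) = (v + 4)*(v^2 + 3*v + 2) = (v + 2)*(v + 4)*(v + 1)
(4) = (g - 5)*(g^2 - g - 6) = (g - 5)*(g - 3)*(g + 2)
(5) = (j - 2)*(j^2 + 7*j + 12) = (j - 2)*(j + 4)*(j + 3)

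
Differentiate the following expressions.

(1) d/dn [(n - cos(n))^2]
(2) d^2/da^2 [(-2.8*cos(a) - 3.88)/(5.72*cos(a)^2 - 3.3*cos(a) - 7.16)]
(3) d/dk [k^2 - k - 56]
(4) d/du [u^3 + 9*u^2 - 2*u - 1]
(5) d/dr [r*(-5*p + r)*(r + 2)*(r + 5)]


(1) = 2*(n - cos(n))*(sin(n) + 1)
(2) = (-2.9956966111*(1 - cos(a)^2)^2 - 0.4895104895*cos(a)^5 - 1.5234241283*cos(a)^3 - 5.1900817042*cos(a)^2 + 1.0512841601*cos(a) + 4.4384058652)/(-1.0*cos(a)^2 + 0.5769230769*cos(a) + 1.2517482517)^3
(3) = 2*k - 1
(4) = 3*u^2 + 18*u - 2
(5) = -15*p*r^2 - 70*p*r - 50*p + 4*r^3 + 21*r^2 + 20*r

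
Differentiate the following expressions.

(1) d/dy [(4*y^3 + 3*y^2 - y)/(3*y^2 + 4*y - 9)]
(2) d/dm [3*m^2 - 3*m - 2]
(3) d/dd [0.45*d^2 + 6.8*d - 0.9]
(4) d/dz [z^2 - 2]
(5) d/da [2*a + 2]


(1) = (12*y^4 + 32*y^3 - 93*y^2 - 54*y + 9)/(9*y^4 + 24*y^3 - 38*y^2 - 72*y + 81)
(2) = 6*m - 3
(3) = 0.9*d + 6.8
(4) = 2*z
(5) = 2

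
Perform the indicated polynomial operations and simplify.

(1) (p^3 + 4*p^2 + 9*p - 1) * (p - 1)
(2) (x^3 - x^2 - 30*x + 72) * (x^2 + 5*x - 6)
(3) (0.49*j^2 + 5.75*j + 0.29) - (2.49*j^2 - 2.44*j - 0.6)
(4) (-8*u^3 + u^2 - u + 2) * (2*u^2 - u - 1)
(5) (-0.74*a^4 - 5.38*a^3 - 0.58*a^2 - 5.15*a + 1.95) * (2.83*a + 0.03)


(1) = p^4 + 3*p^3 + 5*p^2 - 10*p + 1
(2) = x^5 + 4*x^4 - 41*x^3 - 72*x^2 + 540*x - 432
(3) = -2.0*j^2 + 8.19*j + 0.89
(4) = -16*u^5 + 10*u^4 + 5*u^3 + 4*u^2 - u - 2
(5) = -2.0942*a^5 - 15.2476*a^4 - 1.8028*a^3 - 14.5919*a^2 + 5.364*a + 0.0585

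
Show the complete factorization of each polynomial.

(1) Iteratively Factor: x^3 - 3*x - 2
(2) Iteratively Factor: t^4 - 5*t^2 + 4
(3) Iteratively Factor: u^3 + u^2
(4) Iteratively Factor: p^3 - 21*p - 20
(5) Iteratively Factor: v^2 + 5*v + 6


(1) = (x - 2)*(x^2 + 2*x + 1) = (x - 2)*(x + 1)*(x + 1)
(2) = (t - 2)*(t^3 + 2*t^2 - t - 2) = (t - 2)*(t - 1)*(t^2 + 3*t + 2) = (t - 2)*(t - 1)*(t + 1)*(t + 2)
(3) = (u)*(u^2 + u) = u*(u + 1)*(u)
(4) = (p + 4)*(p^2 - 4*p - 5) = (p + 1)*(p + 4)*(p - 5)
(5) = (v + 3)*(v + 2)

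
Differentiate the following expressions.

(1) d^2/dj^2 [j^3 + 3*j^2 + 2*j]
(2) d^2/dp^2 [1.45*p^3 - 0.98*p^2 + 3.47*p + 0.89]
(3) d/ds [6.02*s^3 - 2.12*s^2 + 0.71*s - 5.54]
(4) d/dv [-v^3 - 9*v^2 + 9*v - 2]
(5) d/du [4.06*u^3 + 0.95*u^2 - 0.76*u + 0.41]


(1) = 6*j + 6
(2) = 8.7*p - 1.96
(3) = 18.06*s^2 - 4.24*s + 0.71
(4) = -3*v^2 - 18*v + 9
(5) = 12.18*u^2 + 1.9*u - 0.76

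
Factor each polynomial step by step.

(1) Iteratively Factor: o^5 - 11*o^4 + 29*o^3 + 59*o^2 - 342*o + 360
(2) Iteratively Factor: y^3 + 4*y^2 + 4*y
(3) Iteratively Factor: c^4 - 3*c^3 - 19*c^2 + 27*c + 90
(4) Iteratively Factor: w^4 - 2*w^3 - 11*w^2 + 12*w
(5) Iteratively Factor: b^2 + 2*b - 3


(1) = (o - 5)*(o^4 - 6*o^3 - o^2 + 54*o - 72) = (o - 5)*(o - 2)*(o^3 - 4*o^2 - 9*o + 36) = (o - 5)*(o - 3)*(o - 2)*(o^2 - o - 12) = (o - 5)*(o - 3)*(o - 2)*(o + 3)*(o - 4)
(2) = (y)*(y^2 + 4*y + 4) = y*(y + 2)*(y + 2)
(3) = (c - 3)*(c^3 - 19*c - 30) = (c - 5)*(c - 3)*(c^2 + 5*c + 6) = (c - 5)*(c - 3)*(c + 3)*(c + 2)
(4) = (w - 1)*(w^3 - w^2 - 12*w) = (w - 1)*(w + 3)*(w^2 - 4*w) = (w - 4)*(w - 1)*(w + 3)*(w)
(5) = (b + 3)*(b - 1)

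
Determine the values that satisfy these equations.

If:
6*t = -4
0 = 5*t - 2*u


Then:
t = -2/3
u = -5/3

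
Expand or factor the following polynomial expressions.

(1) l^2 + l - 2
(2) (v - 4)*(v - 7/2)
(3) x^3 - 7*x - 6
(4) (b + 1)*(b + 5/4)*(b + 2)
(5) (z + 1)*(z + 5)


(1) = (l - 1)*(l + 2)
(2) = v^2 - 15*v/2 + 14
(3) = (x - 3)*(x + 1)*(x + 2)
(4) = b^3 + 17*b^2/4 + 23*b/4 + 5/2
(5) = z^2 + 6*z + 5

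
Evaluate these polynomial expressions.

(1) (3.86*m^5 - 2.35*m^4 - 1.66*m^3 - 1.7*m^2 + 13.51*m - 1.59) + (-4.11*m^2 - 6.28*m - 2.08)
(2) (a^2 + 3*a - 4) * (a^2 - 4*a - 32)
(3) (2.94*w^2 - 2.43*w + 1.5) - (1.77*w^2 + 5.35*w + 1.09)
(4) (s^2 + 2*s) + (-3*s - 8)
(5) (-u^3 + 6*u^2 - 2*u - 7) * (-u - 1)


(1) = 3.86*m^5 - 2.35*m^4 - 1.66*m^3 - 5.81*m^2 + 7.23*m - 3.67
(2) = a^4 - a^3 - 48*a^2 - 80*a + 128
(3) = 1.17*w^2 - 7.78*w + 0.41
(4) = s^2 - s - 8
(5) = u^4 - 5*u^3 - 4*u^2 + 9*u + 7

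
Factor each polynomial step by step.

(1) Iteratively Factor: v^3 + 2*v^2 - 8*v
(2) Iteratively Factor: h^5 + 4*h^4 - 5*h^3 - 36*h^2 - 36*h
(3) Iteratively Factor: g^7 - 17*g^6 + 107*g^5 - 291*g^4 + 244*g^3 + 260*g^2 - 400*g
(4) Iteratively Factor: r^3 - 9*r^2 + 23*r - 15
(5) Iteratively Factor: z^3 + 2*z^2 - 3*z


(1) = (v)*(v^2 + 2*v - 8) = v*(v - 2)*(v + 4)
(2) = (h - 3)*(h^4 + 7*h^3 + 16*h^2 + 12*h) = (h - 3)*(h + 3)*(h^3 + 4*h^2 + 4*h) = h*(h - 3)*(h + 3)*(h^2 + 4*h + 4) = h*(h - 3)*(h + 2)*(h + 3)*(h + 2)
(3) = (g)*(g^6 - 17*g^5 + 107*g^4 - 291*g^3 + 244*g^2 + 260*g - 400) = g*(g - 5)*(g^5 - 12*g^4 + 47*g^3 - 56*g^2 - 36*g + 80) = g*(g - 5)*(g - 2)*(g^4 - 10*g^3 + 27*g^2 - 2*g - 40) = g*(g - 5)*(g - 2)*(g + 1)*(g^3 - 11*g^2 + 38*g - 40) = g*(g - 5)*(g - 4)*(g - 2)*(g + 1)*(g^2 - 7*g + 10) = g*(g - 5)^2*(g - 4)*(g - 2)*(g + 1)*(g - 2)
(4) = (r - 5)*(r^2 - 4*r + 3) = (r - 5)*(r - 1)*(r - 3)
(5) = (z - 1)*(z^2 + 3*z) = (z - 1)*(z + 3)*(z)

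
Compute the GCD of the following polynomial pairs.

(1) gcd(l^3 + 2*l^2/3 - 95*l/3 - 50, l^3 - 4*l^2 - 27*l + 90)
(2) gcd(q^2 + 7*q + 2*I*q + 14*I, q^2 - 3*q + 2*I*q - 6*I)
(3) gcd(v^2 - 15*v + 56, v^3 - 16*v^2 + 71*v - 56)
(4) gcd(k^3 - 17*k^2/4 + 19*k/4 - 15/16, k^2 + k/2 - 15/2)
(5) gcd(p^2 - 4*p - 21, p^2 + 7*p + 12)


(1) = l^2 - l - 30
(2) = gcd((q + 7)*(q + 2*I), (q - 3)*(q + 2*I)) = q + 2*I
(3) = gcd((v - 8)*(v - 7), (v - 8)*(v - 7)*(v - 1)) = v^2 - 15*v + 56
(4) = k - 5/2
(5) = p + 3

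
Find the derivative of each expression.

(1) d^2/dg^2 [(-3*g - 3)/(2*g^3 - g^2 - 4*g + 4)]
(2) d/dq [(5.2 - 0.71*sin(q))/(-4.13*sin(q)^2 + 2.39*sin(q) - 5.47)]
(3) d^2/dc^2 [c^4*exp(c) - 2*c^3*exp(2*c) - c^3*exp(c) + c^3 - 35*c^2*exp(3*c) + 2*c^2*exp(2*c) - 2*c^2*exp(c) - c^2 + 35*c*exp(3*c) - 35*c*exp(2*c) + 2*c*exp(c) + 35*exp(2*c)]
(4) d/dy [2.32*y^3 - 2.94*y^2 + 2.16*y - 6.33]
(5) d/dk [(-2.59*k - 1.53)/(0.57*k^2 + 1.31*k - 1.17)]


(1) = 6*(-4*(g + 1)*(-3*g^2 + g + 2)^2 + (6*g^2 - 2*g + (g + 1)*(6*g - 1) - 4)*(2*g^3 - g^2 - 4*g + 4))/(2*g^3 - g^2 - 4*g + 4)^3
(2) = (-2.9323*sin(q)^2 + 42.952*sin(q) - 8.5443)*cos(q)/(17.0569*sin(q)^4 - 19.7414*sin(q)^3 + 50.8943*sin(q)^2 - 26.1466*sin(q) + 29.9209)
(3) = c^4*exp(c) - 8*c^3*exp(2*c) + 7*c^3*exp(c) - 315*c^2*exp(3*c) - 16*c^2*exp(2*c) + 4*c^2*exp(c) - 105*c*exp(3*c) - 136*c*exp(2*c) - 12*c*exp(c) + 6*c + 140*exp(3*c) + 4*exp(2*c) - 2
(4) = 6.96*y^2 - 5.88*y + 2.16
(5) = (1.4763*k^2 + 1.7442*k + 5.0346)/(0.3249*k^4 + 1.4934*k^3 + 0.3823*k^2 - 3.0654*k + 1.3689)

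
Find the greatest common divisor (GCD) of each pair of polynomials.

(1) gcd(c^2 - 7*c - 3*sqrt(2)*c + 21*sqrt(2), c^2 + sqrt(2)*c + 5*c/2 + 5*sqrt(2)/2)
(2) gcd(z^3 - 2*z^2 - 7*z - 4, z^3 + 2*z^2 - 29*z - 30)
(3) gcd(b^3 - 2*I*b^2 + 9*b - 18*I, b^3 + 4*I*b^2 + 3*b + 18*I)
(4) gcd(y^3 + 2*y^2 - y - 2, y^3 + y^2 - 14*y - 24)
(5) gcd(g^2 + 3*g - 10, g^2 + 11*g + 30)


(1) = gcd((c - 7)*(c - 3*sqrt(2)), (c + 5/2)*(c + sqrt(2))) = 1
(2) = gcd((z - 4)*(z + 1)^2, (z - 5)*(z + 1)*(z + 6)) = z + 1
(3) = gcd((b - 3*I)*(b - 2*I)*(b + 3*I), (b - 2*I)*(b + 3*I)^2) = b^2 + I*b + 6
(4) = y + 2
(5) = gcd((g - 2)*(g + 5), (g + 5)*(g + 6)) = g + 5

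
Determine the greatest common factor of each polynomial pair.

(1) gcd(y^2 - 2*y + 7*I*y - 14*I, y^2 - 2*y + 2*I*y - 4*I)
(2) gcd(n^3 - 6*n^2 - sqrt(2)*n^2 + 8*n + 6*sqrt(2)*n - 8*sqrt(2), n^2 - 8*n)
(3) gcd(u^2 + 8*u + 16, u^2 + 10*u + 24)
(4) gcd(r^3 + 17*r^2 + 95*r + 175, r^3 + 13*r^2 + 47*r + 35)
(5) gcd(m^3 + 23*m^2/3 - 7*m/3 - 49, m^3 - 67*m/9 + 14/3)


(1) = gcd((y - 2)*(y + 7*I), (y - 2)*(y + 2*I)) = y - 2
(2) = gcd((n - 4)*(n - 2)*(n - sqrt(2)), n*(n - 8)) = 1
(3) = u + 4
(4) = gcd((r + 5)^2*(r + 7), (r + 1)*(r + 5)*(r + 7)) = r^2 + 12*r + 35
(5) = m^2 + 2*m/3 - 7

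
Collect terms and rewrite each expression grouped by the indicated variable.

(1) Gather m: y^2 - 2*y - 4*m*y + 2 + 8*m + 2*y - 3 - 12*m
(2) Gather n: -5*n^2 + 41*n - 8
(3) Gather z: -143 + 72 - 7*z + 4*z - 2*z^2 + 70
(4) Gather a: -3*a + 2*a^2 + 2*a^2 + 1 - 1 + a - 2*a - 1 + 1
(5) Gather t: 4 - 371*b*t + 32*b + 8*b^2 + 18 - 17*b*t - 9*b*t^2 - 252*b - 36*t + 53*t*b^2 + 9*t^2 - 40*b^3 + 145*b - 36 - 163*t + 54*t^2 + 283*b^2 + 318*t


(1) = m*(-4*y - 4) + y^2 - 1
(2) = -5*n^2 + 41*n - 8
(3) = -2*z^2 - 3*z - 1
(4) = 4*a^2 - 4*a
(5) = -40*b^3 + 291*b^2 - 75*b + t^2*(63 - 9*b) + t*(53*b^2 - 388*b + 119) - 14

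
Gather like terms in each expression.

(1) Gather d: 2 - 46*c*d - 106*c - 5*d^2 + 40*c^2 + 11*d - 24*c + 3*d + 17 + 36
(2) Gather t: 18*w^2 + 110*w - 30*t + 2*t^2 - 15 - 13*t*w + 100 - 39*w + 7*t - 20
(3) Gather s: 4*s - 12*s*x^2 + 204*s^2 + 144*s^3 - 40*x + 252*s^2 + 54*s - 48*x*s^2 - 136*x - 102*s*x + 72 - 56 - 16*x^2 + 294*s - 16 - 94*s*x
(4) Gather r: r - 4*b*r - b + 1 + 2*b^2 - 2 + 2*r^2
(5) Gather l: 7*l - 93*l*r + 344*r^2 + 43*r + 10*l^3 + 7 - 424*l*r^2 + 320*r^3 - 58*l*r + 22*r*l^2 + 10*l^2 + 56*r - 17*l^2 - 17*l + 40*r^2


(1) = 40*c^2 - 130*c - 5*d^2 + d*(14 - 46*c) + 55
(2) = 2*t^2 + t*(-13*w - 23) + 18*w^2 + 71*w + 65
(3) = 144*s^3 + s^2*(456 - 48*x) + s*(-12*x^2 - 196*x + 352) - 16*x^2 - 176*x
(4) = 2*b^2 - b + 2*r^2 + r*(1 - 4*b) - 1
(5) = 10*l^3 + l^2*(22*r - 7) + l*(-424*r^2 - 151*r - 10) + 320*r^3 + 384*r^2 + 99*r + 7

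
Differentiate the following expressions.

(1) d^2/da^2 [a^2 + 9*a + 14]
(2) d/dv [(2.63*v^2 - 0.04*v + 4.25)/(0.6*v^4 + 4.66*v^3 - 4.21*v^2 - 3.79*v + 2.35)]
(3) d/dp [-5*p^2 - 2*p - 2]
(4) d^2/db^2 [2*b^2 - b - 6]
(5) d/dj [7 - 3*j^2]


(1) = 2
(2) = (-3.156*v^5 - 12.1838*v^4 - 9.8272*v^3 - 69.5511*v^2 + 48.146*v + 16.0135)/(0.36*v^8 + 5.592*v^7 + 16.6636*v^6 - 43.7852*v^5 - 14.7787*v^4 + 53.8138*v^3 - 5.4229*v^2 - 17.813*v + 5.5225)
(3) = -10*p - 2
(4) = 4
(5) = -6*j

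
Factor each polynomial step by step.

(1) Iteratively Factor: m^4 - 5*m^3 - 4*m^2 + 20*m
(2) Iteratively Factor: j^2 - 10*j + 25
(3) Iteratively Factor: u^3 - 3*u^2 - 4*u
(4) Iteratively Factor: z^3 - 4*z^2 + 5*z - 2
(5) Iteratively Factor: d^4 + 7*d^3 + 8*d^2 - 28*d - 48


(1) = (m)*(m^3 - 5*m^2 - 4*m + 20) = m*(m + 2)*(m^2 - 7*m + 10) = m*(m - 2)*(m + 2)*(m - 5)
(2) = (j - 5)*(j - 5)
(3) = (u - 4)*(u^2 + u) = (u - 4)*(u + 1)*(u)
(4) = (z - 1)*(z^2 - 3*z + 2) = (z - 2)*(z - 1)*(z - 1)
(5) = (d + 3)*(d^3 + 4*d^2 - 4*d - 16) = (d + 2)*(d + 3)*(d^2 + 2*d - 8) = (d + 2)*(d + 3)*(d + 4)*(d - 2)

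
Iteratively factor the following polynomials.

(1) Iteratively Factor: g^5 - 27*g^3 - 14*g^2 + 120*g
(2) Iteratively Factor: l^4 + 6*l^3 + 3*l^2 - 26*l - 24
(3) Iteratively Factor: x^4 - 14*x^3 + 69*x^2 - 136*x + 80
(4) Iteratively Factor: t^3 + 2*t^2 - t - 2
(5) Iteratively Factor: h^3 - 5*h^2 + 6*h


(1) = (g - 5)*(g^4 + 5*g^3 - 2*g^2 - 24*g) = (g - 5)*(g + 3)*(g^3 + 2*g^2 - 8*g) = (g - 5)*(g + 3)*(g + 4)*(g^2 - 2*g) = g*(g - 5)*(g + 3)*(g + 4)*(g - 2)
(2) = (l - 2)*(l^3 + 8*l^2 + 19*l + 12) = (l - 2)*(l + 4)*(l^2 + 4*l + 3) = (l - 2)*(l + 1)*(l + 4)*(l + 3)
(3) = (x - 4)*(x^3 - 10*x^2 + 29*x - 20) = (x - 4)^2*(x^2 - 6*x + 5) = (x - 4)^2*(x - 1)*(x - 5)
(4) = (t + 2)*(t^2 - 1) = (t - 1)*(t + 2)*(t + 1)
(5) = (h - 3)*(h^2 - 2*h) = (h - 3)*(h - 2)*(h)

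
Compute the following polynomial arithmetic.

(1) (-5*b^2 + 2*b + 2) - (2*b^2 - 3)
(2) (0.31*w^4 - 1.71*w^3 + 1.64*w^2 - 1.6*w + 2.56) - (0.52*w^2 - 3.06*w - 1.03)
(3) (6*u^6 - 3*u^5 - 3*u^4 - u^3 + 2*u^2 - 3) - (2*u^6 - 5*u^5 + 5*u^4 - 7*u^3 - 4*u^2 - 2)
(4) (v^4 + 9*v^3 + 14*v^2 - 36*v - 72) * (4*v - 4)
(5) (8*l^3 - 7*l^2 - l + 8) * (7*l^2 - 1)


(1) = -7*b^2 + 2*b + 5
(2) = 0.31*w^4 - 1.71*w^3 + 1.12*w^2 + 1.46*w + 3.59
(3) = 4*u^6 + 2*u^5 - 8*u^4 + 6*u^3 + 6*u^2 - 1
(4) = 4*v^5 + 32*v^4 + 20*v^3 - 200*v^2 - 144*v + 288
(5) = 56*l^5 - 49*l^4 - 15*l^3 + 63*l^2 + l - 8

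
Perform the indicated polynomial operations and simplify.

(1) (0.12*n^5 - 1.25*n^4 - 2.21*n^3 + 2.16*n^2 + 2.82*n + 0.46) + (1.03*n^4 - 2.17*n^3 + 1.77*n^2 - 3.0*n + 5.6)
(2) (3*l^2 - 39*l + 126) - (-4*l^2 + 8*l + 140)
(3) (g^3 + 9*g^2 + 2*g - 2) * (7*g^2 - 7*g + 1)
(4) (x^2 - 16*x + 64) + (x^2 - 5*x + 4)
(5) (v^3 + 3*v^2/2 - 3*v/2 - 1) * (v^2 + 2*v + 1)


(1) = 0.12*n^5 - 0.22*n^4 - 4.38*n^3 + 3.93*n^2 - 0.18*n + 6.06
(2) = 7*l^2 - 47*l - 14
(3) = 7*g^5 + 56*g^4 - 48*g^3 - 19*g^2 + 16*g - 2
(4) = 2*x^2 - 21*x + 68
(5) = v^5 + 7*v^4/2 + 5*v^3/2 - 5*v^2/2 - 7*v/2 - 1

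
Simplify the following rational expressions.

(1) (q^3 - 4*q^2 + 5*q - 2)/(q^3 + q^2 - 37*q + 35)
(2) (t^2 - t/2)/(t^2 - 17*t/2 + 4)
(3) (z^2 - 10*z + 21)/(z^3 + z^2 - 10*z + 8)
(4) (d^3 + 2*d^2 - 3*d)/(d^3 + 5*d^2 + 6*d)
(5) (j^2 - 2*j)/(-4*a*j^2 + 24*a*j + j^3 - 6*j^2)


(1) = (q^2 - 3*q + 2)/(q^2 + 2*q - 35)
(2) = t/(t - 8)
(3) = (z^2 - 10*z + 21)/(z^3 + z^2 - 10*z + 8)
(4) = (d - 1)/(d + 2)
(5) = (2 - j)/(4*a*j - 24*a - j^2 + 6*j)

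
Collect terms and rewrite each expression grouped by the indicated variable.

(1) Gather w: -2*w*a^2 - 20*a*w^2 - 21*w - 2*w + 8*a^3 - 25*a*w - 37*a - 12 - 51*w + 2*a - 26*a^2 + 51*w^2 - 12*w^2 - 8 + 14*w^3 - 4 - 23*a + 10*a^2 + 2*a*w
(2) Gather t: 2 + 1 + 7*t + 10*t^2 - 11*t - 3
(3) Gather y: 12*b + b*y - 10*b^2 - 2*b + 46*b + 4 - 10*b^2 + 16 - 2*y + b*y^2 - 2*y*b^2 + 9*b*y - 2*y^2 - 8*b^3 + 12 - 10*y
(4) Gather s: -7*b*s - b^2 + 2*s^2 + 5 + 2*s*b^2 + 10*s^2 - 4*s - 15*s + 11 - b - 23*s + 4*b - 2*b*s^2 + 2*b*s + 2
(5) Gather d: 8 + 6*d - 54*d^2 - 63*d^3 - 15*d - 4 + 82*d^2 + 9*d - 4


(1) = 8*a^3 - 16*a^2 - 58*a + 14*w^3 + w^2*(39 - 20*a) + w*(-2*a^2 - 23*a - 74) - 24
(2) = 10*t^2 - 4*t
(3) = -8*b^3 - 20*b^2 + 56*b + y^2*(b - 2) + y*(-2*b^2 + 10*b - 12) + 32
(4) = -b^2 + 3*b + s^2*(12 - 2*b) + s*(2*b^2 - 5*b - 42) + 18
(5) = -63*d^3 + 28*d^2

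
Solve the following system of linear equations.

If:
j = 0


Then:
j = 0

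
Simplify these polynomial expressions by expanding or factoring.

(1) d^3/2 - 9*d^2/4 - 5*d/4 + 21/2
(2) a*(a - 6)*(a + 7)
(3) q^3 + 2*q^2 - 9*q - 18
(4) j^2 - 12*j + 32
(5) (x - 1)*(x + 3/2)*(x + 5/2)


(1) = (d/2 + 1)*(d - 7/2)*(d - 3)
(2) = a^3 + a^2 - 42*a
(3) = (q - 3)*(q + 2)*(q + 3)
(4) = (j - 8)*(j - 4)
(5) = x^3 + 3*x^2 - x/4 - 15/4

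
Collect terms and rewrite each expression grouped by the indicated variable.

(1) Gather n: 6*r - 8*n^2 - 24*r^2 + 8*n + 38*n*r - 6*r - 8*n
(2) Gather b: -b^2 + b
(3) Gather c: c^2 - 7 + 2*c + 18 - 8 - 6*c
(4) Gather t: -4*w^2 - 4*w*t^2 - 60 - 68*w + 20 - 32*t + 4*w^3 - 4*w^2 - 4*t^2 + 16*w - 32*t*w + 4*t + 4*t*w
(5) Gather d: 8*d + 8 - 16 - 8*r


(1) = -8*n^2 + 38*n*r - 24*r^2
(2) = -b^2 + b
(3) = c^2 - 4*c + 3
(4) = t^2*(-4*w - 4) + t*(-28*w - 28) + 4*w^3 - 8*w^2 - 52*w - 40
(5) = 8*d - 8*r - 8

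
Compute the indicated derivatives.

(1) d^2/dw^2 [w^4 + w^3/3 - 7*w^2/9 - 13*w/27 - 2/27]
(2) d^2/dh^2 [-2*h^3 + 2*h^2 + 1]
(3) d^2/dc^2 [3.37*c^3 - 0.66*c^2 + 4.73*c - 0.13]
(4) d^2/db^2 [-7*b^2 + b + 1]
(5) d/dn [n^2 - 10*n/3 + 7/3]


(1) = 12*w^2 + 2*w - 14/9
(2) = 4 - 12*h
(3) = 20.22*c - 1.32
(4) = -14
(5) = 2*n - 10/3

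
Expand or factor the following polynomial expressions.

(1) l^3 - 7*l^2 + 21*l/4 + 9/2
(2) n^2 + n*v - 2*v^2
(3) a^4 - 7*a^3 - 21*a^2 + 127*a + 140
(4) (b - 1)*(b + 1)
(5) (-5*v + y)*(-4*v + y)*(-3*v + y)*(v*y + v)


(1) = (l - 6)*(l - 3/2)*(l + 1/2)
(2) = (n - v)*(n + 2*v)
(3) = (a - 7)*(a - 5)*(a + 1)*(a + 4)
(4) = b^2 - 1
(5) = -60*v^4*y - 60*v^4 + 47*v^3*y^2 + 47*v^3*y - 12*v^2*y^3 - 12*v^2*y^2 + v*y^4 + v*y^3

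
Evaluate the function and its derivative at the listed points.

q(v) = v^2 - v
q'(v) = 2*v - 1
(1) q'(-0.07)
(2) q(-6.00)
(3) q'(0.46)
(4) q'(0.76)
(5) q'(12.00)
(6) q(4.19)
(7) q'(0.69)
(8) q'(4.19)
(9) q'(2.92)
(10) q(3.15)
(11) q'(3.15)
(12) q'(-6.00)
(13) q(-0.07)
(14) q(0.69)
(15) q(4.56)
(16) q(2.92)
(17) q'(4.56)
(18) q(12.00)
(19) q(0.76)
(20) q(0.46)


(1) = -1.14
(2) = 42.00
(3) = -0.08
(4) = 0.52
(5) = 23.00
(6) = 13.37
(7) = 0.38
(8) = 7.38
(9) = 4.84
(10) = 6.77
(11) = 5.30
(12) = -13.00
(13) = 0.07
(14) = -0.21
(15) = 16.23
(16) = 5.61
(17) = 8.12
(18) = 132.00
(19) = -0.18
(20) = -0.25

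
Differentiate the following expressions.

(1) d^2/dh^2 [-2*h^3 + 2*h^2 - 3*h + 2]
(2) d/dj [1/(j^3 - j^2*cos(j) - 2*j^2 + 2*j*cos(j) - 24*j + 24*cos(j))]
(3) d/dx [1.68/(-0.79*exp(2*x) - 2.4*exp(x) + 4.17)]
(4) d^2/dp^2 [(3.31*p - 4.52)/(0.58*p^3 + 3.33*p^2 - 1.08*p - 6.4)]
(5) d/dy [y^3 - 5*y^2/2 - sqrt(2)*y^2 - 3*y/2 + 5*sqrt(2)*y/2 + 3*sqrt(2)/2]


(1) = 4 - 12*h
(2) = (-j^2*sin(j) - 3*j^2 + 2*sqrt(2)*j*sin(j + pi/4) + 4*j + 24*sin(j) - 2*cos(j) + 24)/((j - 6)^2*(j + 4)^2*(j - cos(j))^2)
(3) = (2.6544*exp(x) + 4.032)*exp(x)/(0.79*exp(2*x) + 2.4*exp(x) - 4.17)^2
(4) = (6.680904*p^5 + 20.111268*p^4 - 62.123562*p^3 - 136.30236*p^2 + 420.121248*p - 248.962176)/(0.195112*p^9 + 3.360636*p^8 + 18.20475*p^7 + 17.951685*p^6 - 108.06426*p^5 - 177.200784*p^4 + 208.112448*p^3 + 386.79552*p^2 - 132.7104*p - 262.144)
(5) = 3*y^2 - 5*y - 2*sqrt(2)*y - 3/2 + 5*sqrt(2)/2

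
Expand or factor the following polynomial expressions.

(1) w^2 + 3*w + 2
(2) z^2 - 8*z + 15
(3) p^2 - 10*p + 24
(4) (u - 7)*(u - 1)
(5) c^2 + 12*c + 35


(1) = (w + 1)*(w + 2)
(2) = (z - 5)*(z - 3)
(3) = (p - 6)*(p - 4)
(4) = u^2 - 8*u + 7
(5) = (c + 5)*(c + 7)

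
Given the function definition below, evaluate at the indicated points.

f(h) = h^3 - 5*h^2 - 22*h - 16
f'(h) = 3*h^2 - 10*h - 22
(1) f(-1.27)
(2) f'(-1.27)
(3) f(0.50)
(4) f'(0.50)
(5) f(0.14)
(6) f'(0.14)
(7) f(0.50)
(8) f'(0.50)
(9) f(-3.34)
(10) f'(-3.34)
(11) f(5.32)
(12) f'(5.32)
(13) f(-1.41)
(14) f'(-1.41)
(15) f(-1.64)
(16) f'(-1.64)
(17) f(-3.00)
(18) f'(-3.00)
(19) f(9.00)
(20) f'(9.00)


(1) = 1.83
(2) = -4.46
(3) = -28.12
(4) = -26.25
(5) = -19.18
(6) = -23.34
(7) = -28.12
(8) = -26.25
(9) = -35.56
(10) = 44.87
(11) = -123.98
(12) = 9.71
(13) = 2.28
(14) = -1.94
(15) = 2.22
(16) = 2.47
(17) = -22.00
(18) = 35.00
(19) = 110.00
(20) = 131.00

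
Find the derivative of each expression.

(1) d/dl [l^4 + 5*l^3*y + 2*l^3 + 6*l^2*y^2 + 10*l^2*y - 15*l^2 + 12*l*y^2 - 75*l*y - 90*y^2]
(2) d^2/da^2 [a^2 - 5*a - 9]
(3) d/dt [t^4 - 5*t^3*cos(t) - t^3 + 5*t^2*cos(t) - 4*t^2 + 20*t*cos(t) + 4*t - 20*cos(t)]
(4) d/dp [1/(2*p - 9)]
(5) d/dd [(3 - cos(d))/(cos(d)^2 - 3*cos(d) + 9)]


(1) = 4*l^3 + 15*l^2*y + 6*l^2 + 12*l*y^2 + 20*l*y - 30*l + 12*y^2 - 75*y
(2) = 2
(3) = 5*t^3*sin(t) + 4*t^3 - 5*t^2*sin(t) - 15*t^2*cos(t) - 3*t^2 - 20*t*sin(t) + 10*t*cos(t) - 8*t + 20*sqrt(2)*sin(t + pi/4) + 4
(4) = -2/(2*p - 9)^2
(5) = (6 - cos(d))*sin(d)*cos(d)/(sin(d)^2 + 3*cos(d) - 10)^2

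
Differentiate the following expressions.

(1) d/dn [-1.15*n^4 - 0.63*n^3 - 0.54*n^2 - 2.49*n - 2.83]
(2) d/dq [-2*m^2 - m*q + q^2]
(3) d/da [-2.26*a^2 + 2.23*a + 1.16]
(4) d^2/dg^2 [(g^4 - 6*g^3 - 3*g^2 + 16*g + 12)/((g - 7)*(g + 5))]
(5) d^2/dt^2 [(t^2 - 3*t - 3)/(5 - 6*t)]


(1) = -4.6*n^3 - 1.89*n^2 - 1.08*n - 2.49
(2) = -m + 2*q
(3) = 2.23 - 4.52*a
(4) = 2*(g^6 - 6*g^5 - 93*g^4 + 336*g^3 + 5811*g^2 - 20442*g - 4327)/(g^6 - 6*g^5 - 93*g^4 + 412*g^3 + 3255*g^2 - 7350*g - 42875)
(5) = 346/(216*t^3 - 540*t^2 + 450*t - 125)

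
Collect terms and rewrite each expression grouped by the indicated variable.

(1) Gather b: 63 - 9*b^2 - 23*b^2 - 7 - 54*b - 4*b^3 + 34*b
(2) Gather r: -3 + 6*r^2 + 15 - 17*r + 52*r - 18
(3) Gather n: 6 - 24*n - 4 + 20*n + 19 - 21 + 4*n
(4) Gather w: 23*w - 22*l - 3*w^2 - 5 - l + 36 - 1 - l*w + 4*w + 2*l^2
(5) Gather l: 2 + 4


(1) = -4*b^3 - 32*b^2 - 20*b + 56
(2) = 6*r^2 + 35*r - 6
(3) = 0
(4) = 2*l^2 - 23*l - 3*w^2 + w*(27 - l) + 30
(5) = 6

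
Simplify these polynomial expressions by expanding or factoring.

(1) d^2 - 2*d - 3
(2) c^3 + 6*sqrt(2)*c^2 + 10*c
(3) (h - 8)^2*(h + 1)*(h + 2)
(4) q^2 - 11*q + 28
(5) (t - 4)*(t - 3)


(1) = (d - 3)*(d + 1)
(2) = c*(c + sqrt(2))*(c + 5*sqrt(2))
(3) = h^4 - 13*h^3 + 18*h^2 + 160*h + 128
(4) = (q - 7)*(q - 4)
(5) = t^2 - 7*t + 12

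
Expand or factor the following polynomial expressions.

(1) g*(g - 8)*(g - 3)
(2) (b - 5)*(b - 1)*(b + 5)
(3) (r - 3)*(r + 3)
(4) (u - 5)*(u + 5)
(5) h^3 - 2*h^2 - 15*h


(1) = g^3 - 11*g^2 + 24*g
(2) = b^3 - b^2 - 25*b + 25
(3) = r^2 - 9
(4) = u^2 - 25
(5) = h*(h - 5)*(h + 3)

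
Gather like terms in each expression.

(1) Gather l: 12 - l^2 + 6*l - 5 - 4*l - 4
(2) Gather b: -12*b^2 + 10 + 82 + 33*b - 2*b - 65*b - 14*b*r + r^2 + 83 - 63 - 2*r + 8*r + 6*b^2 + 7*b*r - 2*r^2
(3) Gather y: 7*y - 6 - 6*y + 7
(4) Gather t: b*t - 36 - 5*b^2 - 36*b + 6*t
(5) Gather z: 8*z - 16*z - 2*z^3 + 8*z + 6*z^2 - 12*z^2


(1) = -l^2 + 2*l + 3
(2) = -6*b^2 + b*(-7*r - 34) - r^2 + 6*r + 112
(3) = y + 1
(4) = -5*b^2 - 36*b + t*(b + 6) - 36
(5) = -2*z^3 - 6*z^2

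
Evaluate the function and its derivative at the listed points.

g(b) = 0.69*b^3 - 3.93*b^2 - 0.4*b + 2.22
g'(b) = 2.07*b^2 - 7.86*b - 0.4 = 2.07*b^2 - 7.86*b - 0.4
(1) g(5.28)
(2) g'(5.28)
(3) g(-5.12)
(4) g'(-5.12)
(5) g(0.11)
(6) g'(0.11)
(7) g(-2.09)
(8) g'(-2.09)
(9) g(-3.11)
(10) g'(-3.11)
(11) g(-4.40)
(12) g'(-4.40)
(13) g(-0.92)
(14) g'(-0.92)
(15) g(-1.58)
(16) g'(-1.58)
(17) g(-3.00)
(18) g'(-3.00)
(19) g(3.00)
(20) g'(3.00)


(1) = -7.89
(2) = 15.81
(3) = -191.36
(4) = 94.11
(5) = 2.13
(6) = -1.24
(7) = -20.41
(8) = 25.07
(9) = -55.30
(10) = 44.07
(11) = -130.88
(12) = 74.26
(13) = -1.28
(14) = 8.58
(15) = -9.68
(16) = 17.19
(17) = -50.58
(18) = 41.81
(19) = -15.72
(20) = -5.35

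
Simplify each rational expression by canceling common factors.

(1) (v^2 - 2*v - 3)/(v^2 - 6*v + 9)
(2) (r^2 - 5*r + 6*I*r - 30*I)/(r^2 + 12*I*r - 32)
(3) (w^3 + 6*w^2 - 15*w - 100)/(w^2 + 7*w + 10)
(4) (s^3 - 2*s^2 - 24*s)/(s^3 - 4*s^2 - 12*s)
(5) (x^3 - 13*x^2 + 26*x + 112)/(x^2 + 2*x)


(1) = (v + 1)/(v - 3)
(2) = (r^2 + r*(-5 + 6*I) - 30*I)/(r^2 + 12*I*r - 32)
(3) = (w^2 + w - 20)/(w + 2)
(4) = (s + 4)/(s + 2)
(5) = (x^2 - 15*x + 56)/x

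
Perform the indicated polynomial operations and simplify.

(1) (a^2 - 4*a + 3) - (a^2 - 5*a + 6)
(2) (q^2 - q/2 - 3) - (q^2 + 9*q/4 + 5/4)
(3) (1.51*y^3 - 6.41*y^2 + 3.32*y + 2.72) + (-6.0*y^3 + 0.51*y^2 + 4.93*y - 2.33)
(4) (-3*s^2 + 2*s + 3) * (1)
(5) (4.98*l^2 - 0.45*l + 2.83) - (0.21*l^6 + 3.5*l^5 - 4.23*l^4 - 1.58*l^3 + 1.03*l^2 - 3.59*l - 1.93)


(1) = a - 3
(2) = -11*q/4 - 17/4
(3) = -4.49*y^3 - 5.9*y^2 + 8.25*y + 0.39
(4) = -3*s^2 + 2*s + 3
(5) = -0.21*l^6 - 3.5*l^5 + 4.23*l^4 + 1.58*l^3 + 3.95*l^2 + 3.14*l + 4.76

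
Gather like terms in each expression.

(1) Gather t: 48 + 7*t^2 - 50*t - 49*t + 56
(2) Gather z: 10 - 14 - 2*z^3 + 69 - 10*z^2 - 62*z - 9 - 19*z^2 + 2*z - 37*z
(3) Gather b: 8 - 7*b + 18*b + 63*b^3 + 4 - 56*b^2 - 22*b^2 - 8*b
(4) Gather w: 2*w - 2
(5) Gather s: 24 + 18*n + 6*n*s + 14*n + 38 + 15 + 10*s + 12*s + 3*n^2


(1) = 7*t^2 - 99*t + 104
(2) = -2*z^3 - 29*z^2 - 97*z + 56
(3) = 63*b^3 - 78*b^2 + 3*b + 12
(4) = 2*w - 2
(5) = 3*n^2 + 32*n + s*(6*n + 22) + 77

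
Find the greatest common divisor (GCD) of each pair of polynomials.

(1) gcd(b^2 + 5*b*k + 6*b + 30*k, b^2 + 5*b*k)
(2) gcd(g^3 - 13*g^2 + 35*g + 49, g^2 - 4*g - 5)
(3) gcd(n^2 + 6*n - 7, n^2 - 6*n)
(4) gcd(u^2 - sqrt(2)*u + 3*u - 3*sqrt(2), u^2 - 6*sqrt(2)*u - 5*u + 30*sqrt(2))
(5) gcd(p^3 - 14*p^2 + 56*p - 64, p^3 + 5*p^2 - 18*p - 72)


(1) = b + 5*k
(2) = g + 1
(3) = gcd((n - 1)*(n + 7), n*(n - 6)) = 1
(4) = 1
(5) = gcd((p - 8)*(p - 4)*(p - 2), (p - 4)*(p + 3)*(p + 6)) = p - 4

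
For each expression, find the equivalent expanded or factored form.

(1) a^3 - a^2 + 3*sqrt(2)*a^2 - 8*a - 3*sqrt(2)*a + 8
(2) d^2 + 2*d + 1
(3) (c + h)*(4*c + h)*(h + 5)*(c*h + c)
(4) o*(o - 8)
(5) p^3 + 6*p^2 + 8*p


(1) = (a - 1)*(a - sqrt(2))*(a + 4*sqrt(2))
(2) = (d + 1)^2
(3) = 4*c^3*h^2 + 24*c^3*h + 20*c^3 + 5*c^2*h^3 + 30*c^2*h^2 + 25*c^2*h + c*h^4 + 6*c*h^3 + 5*c*h^2
(4) = o^2 - 8*o
(5) = p*(p + 2)*(p + 4)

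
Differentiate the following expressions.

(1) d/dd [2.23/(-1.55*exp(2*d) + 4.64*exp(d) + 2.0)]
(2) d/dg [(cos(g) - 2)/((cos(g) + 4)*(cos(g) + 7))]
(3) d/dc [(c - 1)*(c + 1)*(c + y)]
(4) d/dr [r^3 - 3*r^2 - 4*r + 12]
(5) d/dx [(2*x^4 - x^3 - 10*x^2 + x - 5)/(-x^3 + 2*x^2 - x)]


(1) = (6.913*exp(d) - 10.3472)*exp(d)/(-1.55*exp(2*d) + 4.64*exp(d) + 2.0)^2
(2) = (cos(g)^2 - 4*cos(g) - 50)*sin(g)/((cos(g) + 4)^2*(cos(g) + 7)^2)
(3) = 3*c^2 + 2*c*y - 1
(4) = 3*r^2 - 6*r - 4
(5) = (-2*x^5 + 6*x^4 - 12*x^3 - 8*x^2 - 15*x + 5)/(x^2*(x^3 - 3*x^2 + 3*x - 1))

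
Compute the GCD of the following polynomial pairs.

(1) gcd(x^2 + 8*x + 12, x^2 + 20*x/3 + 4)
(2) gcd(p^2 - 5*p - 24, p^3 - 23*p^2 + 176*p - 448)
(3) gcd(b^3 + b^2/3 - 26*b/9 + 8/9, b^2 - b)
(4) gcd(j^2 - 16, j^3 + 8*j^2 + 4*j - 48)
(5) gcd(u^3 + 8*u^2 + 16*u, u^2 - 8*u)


(1) = gcd((x + 2)*(x + 6), (x + 2/3)*(x + 6)) = x + 6
(2) = gcd((p - 8)*(p + 3), (p - 8)^2*(p - 7)) = p - 8
(3) = gcd((b - 4/3)*(b - 1/3)*(b + 2), b*(b - 1)) = 1
(4) = gcd((j - 4)*(j + 4), (j - 2)*(j + 4)*(j + 6)) = j + 4
(5) = u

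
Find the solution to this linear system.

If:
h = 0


Then:
h = 0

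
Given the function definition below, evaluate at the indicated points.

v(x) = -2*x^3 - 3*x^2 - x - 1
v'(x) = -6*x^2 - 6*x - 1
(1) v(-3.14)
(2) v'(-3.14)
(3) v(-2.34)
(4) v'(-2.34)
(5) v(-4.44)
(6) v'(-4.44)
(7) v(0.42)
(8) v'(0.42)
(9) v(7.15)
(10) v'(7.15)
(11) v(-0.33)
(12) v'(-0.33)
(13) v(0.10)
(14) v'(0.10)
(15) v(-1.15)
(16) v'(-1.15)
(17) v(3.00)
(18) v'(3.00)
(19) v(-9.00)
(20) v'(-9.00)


(1) = 34.48
(2) = -41.32
(3) = 10.54
(4) = -19.81
(5) = 119.36
(6) = -92.64
(7) = -2.10
(8) = -4.58
(9) = -892.57
(10) = -350.63
(11) = -0.92
(12) = 0.33
(13) = -1.13
(14) = -1.66
(15) = -0.78
(16) = -2.03
(17) = -85.00
(18) = -73.00
(19) = 1223.00
(20) = -433.00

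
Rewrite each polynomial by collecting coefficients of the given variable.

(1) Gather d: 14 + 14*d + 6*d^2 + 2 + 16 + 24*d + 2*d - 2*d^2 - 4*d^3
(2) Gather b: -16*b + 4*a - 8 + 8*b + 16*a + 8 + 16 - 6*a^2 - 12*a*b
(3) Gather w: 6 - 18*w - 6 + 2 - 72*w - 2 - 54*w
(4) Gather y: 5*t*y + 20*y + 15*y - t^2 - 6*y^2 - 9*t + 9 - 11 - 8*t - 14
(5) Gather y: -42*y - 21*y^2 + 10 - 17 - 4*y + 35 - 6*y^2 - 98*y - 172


(1) = -4*d^3 + 4*d^2 + 40*d + 32
(2) = -6*a^2 + 20*a + b*(-12*a - 8) + 16
(3) = -144*w
(4) = -t^2 - 17*t - 6*y^2 + y*(5*t + 35) - 16
(5) = -27*y^2 - 144*y - 144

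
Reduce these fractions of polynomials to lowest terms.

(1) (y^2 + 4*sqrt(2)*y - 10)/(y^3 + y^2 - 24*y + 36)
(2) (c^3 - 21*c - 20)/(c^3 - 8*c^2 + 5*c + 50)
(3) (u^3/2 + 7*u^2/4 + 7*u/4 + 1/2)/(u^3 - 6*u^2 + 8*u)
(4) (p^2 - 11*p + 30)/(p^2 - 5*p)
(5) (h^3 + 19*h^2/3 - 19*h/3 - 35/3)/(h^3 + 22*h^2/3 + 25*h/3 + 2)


(1) = (y^2 + 4*sqrt(2)*y - 10)/(y^3 + y^2 - 24*y + 36)
(2) = (c^2 + 5*c + 4)/(c^2 - 3*c - 10)
(3) = (2*u^3 + 7*u^2 + 7*u + 2)/(4*u^3 - 24*u^2 + 32*u)
(4) = (p - 6)/p
(5) = (3*h^2 + 16*h - 35)/(3*h^2 + 19*h + 6)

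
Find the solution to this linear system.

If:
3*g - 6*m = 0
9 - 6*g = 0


Then:
g = 3/2
m = 3/4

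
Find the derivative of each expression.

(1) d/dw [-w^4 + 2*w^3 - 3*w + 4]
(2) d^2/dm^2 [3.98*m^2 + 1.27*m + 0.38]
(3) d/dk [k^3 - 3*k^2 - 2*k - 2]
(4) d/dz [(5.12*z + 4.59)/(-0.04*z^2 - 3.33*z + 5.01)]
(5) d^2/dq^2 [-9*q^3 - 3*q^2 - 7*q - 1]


(1) = -4*w^3 + 6*w^2 - 3
(2) = 7.96000000000000
(3) = 3*k^2 - 6*k - 2
(4) = (0.2048*z^2 + 0.3672*z + 40.9359)/(0.0016*z^4 + 0.2664*z^3 + 10.6881*z^2 - 33.3666*z + 25.1001)
(5) = -54*q - 6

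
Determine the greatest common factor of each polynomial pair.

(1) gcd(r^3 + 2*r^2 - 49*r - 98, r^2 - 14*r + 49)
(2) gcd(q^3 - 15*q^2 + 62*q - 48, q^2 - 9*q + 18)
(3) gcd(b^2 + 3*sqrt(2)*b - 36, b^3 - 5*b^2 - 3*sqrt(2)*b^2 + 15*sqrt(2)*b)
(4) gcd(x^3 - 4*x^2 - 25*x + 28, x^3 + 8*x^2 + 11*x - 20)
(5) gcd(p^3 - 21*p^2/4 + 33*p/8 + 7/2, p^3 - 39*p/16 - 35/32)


(1) = r - 7
(2) = gcd((q - 8)*(q - 6)*(q - 1), (q - 6)*(q - 3)) = q - 6
(3) = gcd((b - 3*sqrt(2))*(b + 6*sqrt(2)), b*(b - 5)*(b - 3*sqrt(2))) = b - 3*sqrt(2)
(4) = gcd((x - 7)*(x - 1)*(x + 4), (x - 1)*(x + 4)*(x + 5)) = x^2 + 3*x - 4
(5) = gcd((p - 4)*(p - 7/4)*(p + 1/2), (p - 7/4)*(p + 1/2)*(p + 5/4)) = p^2 - 5*p/4 - 7/8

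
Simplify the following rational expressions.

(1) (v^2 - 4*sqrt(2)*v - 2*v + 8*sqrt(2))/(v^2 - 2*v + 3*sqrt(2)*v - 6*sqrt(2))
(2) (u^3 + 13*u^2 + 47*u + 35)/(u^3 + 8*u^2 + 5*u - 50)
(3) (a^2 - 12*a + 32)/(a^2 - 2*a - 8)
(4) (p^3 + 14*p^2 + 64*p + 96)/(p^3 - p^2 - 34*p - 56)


(1) = (v - 4*sqrt(2))/(v + 3*sqrt(2))
(2) = (u^2 + 8*u + 7)/(u^2 + 3*u - 10)
(3) = (a - 8)/(a + 2)
(4) = (p^2 + 10*p + 24)/(p^2 - 5*p - 14)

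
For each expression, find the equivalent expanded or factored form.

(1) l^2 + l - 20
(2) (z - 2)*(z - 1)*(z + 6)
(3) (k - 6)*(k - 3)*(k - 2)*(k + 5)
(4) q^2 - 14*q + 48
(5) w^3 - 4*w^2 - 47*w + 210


(1) = (l - 4)*(l + 5)
(2) = z^3 + 3*z^2 - 16*z + 12
(3) = k^4 - 6*k^3 - 19*k^2 + 144*k - 180
(4) = (q - 8)*(q - 6)
(5) = (w - 6)*(w - 5)*(w + 7)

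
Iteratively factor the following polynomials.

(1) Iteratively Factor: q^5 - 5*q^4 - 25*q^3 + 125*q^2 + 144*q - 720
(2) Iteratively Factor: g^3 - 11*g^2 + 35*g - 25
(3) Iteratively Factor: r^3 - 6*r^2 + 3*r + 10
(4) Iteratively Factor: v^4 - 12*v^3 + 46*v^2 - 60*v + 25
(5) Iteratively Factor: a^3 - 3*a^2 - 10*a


(1) = (q + 4)*(q^4 - 9*q^3 + 11*q^2 + 81*q - 180) = (q + 3)*(q + 4)*(q^3 - 12*q^2 + 47*q - 60) = (q - 3)*(q + 3)*(q + 4)*(q^2 - 9*q + 20) = (q - 4)*(q - 3)*(q + 3)*(q + 4)*(q - 5)
(2) = (g - 5)*(g^2 - 6*g + 5) = (g - 5)*(g - 1)*(g - 5)
(3) = (r + 1)*(r^2 - 7*r + 10) = (r - 2)*(r + 1)*(r - 5)
(4) = (v - 5)*(v^3 - 7*v^2 + 11*v - 5) = (v - 5)*(v - 1)*(v^2 - 6*v + 5) = (v - 5)*(v - 1)^2*(v - 5)
(5) = (a - 5)*(a^2 + 2*a) = (a - 5)*(a + 2)*(a)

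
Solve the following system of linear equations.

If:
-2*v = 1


Then:
v = -1/2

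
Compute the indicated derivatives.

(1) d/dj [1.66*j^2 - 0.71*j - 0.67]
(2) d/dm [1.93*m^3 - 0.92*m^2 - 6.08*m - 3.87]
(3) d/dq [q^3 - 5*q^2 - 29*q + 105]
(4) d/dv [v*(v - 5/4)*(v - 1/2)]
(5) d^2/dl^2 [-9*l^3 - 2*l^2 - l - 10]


(1) = 3.32*j - 0.71
(2) = 5.79*m^2 - 1.84*m - 6.08
(3) = 3*q^2 - 10*q - 29
(4) = 3*v^2 - 7*v/2 + 5/8
(5) = -54*l - 4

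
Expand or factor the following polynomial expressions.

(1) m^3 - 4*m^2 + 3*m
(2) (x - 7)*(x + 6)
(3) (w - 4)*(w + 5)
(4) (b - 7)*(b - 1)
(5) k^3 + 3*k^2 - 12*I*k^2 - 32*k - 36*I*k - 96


(1) = m*(m - 3)*(m - 1)
(2) = x^2 - x - 42
(3) = w^2 + w - 20
(4) = b^2 - 8*b + 7
(5) = (k + 3)*(k - 8*I)*(k - 4*I)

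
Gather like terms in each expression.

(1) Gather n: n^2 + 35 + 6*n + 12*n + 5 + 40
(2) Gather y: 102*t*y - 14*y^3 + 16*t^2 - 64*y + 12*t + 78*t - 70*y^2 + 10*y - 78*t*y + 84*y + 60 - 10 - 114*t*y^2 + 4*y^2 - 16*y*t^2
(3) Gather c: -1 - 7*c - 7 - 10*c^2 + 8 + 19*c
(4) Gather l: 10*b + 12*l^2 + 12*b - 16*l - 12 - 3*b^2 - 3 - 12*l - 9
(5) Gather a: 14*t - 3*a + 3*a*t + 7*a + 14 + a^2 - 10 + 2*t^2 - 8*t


(1) = n^2 + 18*n + 80
(2) = 16*t^2 + 90*t - 14*y^3 + y^2*(-114*t - 66) + y*(-16*t^2 + 24*t + 30) + 50
(3) = -10*c^2 + 12*c
(4) = -3*b^2 + 22*b + 12*l^2 - 28*l - 24
(5) = a^2 + a*(3*t + 4) + 2*t^2 + 6*t + 4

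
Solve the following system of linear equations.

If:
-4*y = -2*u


Then:
u = 2*y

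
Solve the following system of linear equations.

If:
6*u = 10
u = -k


Then:
k = -5/3
u = 5/3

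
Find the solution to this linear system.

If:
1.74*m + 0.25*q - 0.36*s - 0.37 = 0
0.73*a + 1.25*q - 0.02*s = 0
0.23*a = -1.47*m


Then:
a = -0.851175953937738*s - 0.884649165609447
m = 0.133177190071891*s + 0.138414495299437
q = 0.513086757099639*s + 0.516635112715917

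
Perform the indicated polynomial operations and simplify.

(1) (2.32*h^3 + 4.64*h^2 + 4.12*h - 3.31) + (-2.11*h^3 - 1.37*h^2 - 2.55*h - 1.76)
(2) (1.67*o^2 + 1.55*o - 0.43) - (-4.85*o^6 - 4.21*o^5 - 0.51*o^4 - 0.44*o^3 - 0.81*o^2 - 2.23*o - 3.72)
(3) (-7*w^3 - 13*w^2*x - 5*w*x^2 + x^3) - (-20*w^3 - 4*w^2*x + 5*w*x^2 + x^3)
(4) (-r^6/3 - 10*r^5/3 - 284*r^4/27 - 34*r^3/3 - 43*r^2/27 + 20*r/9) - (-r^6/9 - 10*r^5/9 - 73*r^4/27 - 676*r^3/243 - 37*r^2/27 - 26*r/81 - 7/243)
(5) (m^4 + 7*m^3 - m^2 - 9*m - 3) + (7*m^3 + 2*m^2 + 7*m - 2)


(1) = 0.21*h^3 + 3.27*h^2 + 1.57*h - 5.07
(2) = 4.85*o^6 + 4.21*o^5 + 0.51*o^4 + 0.44*o^3 + 2.48*o^2 + 3.78*o + 3.29
(3) = 13*w^3 - 9*w^2*x - 10*w*x^2
(4) = -2*r^6/9 - 20*r^5/9 - 211*r^4/27 - 2078*r^3/243 - 2*r^2/9 + 206*r/81 + 7/243
(5) = m^4 + 14*m^3 + m^2 - 2*m - 5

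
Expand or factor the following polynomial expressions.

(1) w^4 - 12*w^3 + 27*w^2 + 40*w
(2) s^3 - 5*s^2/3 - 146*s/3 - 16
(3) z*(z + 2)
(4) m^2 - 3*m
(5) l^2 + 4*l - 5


(1) = w*(w - 8)*(w - 5)*(w + 1)
(2) = (s - 8)*(s + 1/3)*(s + 6)
(3) = z^2 + 2*z
(4) = m*(m - 3)
(5) = (l - 1)*(l + 5)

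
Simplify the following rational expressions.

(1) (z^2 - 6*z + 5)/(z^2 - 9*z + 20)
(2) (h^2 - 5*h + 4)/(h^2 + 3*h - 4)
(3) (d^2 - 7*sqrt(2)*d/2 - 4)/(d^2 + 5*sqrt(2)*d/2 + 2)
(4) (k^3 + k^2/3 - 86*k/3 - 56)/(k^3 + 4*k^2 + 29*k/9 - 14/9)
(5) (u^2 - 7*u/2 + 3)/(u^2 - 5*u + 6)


(1) = (z - 1)/(z - 4)
(2) = (h - 4)/(h + 4)
(3) = (4*d - 16*sqrt(2))/(4*d + 8*sqrt(2))
(4) = (3*k^2 - 6*k - 72)/(3*k^2 + 5*k - 2)
(5) = (2*u - 3)/(2*u - 6)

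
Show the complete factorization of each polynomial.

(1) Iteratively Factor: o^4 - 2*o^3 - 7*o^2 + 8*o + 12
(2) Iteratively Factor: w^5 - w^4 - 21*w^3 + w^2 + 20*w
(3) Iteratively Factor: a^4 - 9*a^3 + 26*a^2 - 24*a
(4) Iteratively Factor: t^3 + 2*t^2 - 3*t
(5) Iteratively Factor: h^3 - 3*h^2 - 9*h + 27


(1) = (o + 2)*(o^3 - 4*o^2 + o + 6) = (o - 2)*(o + 2)*(o^2 - 2*o - 3) = (o - 2)*(o + 1)*(o + 2)*(o - 3)
(2) = (w + 4)*(w^4 - 5*w^3 - w^2 + 5*w) = w*(w + 4)*(w^3 - 5*w^2 - w + 5) = w*(w + 1)*(w + 4)*(w^2 - 6*w + 5) = w*(w - 5)*(w + 1)*(w + 4)*(w - 1)
(3) = (a)*(a^3 - 9*a^2 + 26*a - 24) = a*(a - 3)*(a^2 - 6*a + 8) = a*(a - 4)*(a - 3)*(a - 2)
(4) = (t)*(t^2 + 2*t - 3) = t*(t - 1)*(t + 3)
(5) = (h + 3)*(h^2 - 6*h + 9) = (h - 3)*(h + 3)*(h - 3)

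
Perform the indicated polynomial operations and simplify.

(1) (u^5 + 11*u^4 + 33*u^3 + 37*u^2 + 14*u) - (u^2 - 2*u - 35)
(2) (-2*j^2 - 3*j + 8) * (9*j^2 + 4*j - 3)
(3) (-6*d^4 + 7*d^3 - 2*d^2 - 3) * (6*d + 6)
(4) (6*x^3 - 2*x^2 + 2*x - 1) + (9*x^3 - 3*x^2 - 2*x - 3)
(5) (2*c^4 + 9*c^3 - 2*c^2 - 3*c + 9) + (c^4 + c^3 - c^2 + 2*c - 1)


(1) = u^5 + 11*u^4 + 33*u^3 + 36*u^2 + 16*u + 35
(2) = -18*j^4 - 35*j^3 + 66*j^2 + 41*j - 24
(3) = -36*d^5 + 6*d^4 + 30*d^3 - 12*d^2 - 18*d - 18
(4) = 15*x^3 - 5*x^2 - 4
(5) = 3*c^4 + 10*c^3 - 3*c^2 - c + 8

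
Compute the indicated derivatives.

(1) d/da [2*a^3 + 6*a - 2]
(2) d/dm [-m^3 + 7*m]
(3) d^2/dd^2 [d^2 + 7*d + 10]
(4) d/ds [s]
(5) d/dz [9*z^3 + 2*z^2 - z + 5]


(1) = 6*a^2 + 6
(2) = 7 - 3*m^2
(3) = 2
(4) = 1
(5) = 27*z^2 + 4*z - 1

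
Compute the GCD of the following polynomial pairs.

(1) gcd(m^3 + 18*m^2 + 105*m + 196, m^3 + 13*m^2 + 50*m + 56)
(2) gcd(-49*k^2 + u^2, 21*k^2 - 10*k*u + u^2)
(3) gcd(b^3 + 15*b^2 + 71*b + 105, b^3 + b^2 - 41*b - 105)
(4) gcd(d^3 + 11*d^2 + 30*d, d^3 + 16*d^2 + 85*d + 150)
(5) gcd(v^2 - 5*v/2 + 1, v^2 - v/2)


(1) = m^2 + 11*m + 28
(2) = gcd((-7*k + u)*(7*k + u), (-7*k + u)*(-3*k + u)) = -7*k + u
(3) = gcd((b + 3)*(b + 5)*(b + 7), (b - 7)*(b + 3)*(b + 5)) = b^2 + 8*b + 15
(4) = gcd(d*(d + 5)*(d + 6), (d + 5)^2*(d + 6)) = d^2 + 11*d + 30
(5) = v - 1/2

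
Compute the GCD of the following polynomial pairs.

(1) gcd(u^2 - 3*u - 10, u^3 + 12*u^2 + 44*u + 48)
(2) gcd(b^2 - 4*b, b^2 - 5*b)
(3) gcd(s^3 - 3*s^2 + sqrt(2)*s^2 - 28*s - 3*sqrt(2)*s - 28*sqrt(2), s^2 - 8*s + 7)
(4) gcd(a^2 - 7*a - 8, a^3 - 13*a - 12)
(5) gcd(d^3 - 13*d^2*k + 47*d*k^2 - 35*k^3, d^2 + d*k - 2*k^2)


(1) = u + 2
(2) = b
(3) = gcd((s - 7)*(s + 4)*(s + sqrt(2)), (s - 7)*(s - 1)) = s - 7
(4) = a + 1
(5) = gcd((d - 7*k)*(d - 5*k)*(d - k), (d - k)*(d + 2*k)) = d - k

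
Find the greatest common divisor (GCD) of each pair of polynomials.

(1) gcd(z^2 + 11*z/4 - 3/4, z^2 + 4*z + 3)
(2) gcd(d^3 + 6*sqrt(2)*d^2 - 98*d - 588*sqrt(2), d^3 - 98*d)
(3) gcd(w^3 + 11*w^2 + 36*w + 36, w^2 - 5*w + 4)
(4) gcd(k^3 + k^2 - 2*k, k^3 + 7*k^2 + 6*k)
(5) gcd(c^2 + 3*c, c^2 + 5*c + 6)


(1) = z + 3
(2) = gcd((d - 7*sqrt(2))*(d + 6*sqrt(2))*(d + 7*sqrt(2)), d*(d - 7*sqrt(2))*(d + 7*sqrt(2))) = d^2 - 98
(3) = gcd((w + 2)*(w + 3)*(w + 6), (w - 4)*(w - 1)) = 1
(4) = gcd(k*(k - 1)*(k + 2), k*(k + 1)*(k + 6)) = k
(5) = c + 3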